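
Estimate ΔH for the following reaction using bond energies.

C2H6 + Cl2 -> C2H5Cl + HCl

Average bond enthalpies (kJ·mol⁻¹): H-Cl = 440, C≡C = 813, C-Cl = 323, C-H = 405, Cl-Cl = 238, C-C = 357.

Bonds broken (reactants):
  C-C: 1 × 357 = 357
  C-H: 6 × 405 = 2430
  Cl-Cl: 1 × 238 = 238
  Σ(broken) = 3025 kJ
Bonds formed (products):
  C-C: 1 × 357 = 357
  C-Cl: 1 × 323 = 323
  C-H: 5 × 405 = 2025
  H-Cl: 1 × 440 = 440
  Σ(formed) = 3145 kJ
ΔH = Σ(broken) − Σ(formed) = 3025 − 3145 = −120 kJ

ΔH ≈ −120 kJ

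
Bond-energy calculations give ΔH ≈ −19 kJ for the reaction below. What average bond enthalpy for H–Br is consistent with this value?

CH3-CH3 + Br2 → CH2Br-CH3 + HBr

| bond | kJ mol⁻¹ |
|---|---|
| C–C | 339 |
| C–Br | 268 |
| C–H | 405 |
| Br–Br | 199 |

D(H–Br) ≈ 355 kJ/mol

Let D be the H–Br bond energy.
Σ(broken) = 1×199 + 1×339 + 6×405 = 2968
Σ(formed) = 1×268 + 1×339 + 5×405 + 1×D = 2632 + D
ΔH = Σ(broken) − Σ(formed) = (2968) − (2632 + D) = +336 − D
Setting this equal to −19 kJ gives D = 355 kJ/mol.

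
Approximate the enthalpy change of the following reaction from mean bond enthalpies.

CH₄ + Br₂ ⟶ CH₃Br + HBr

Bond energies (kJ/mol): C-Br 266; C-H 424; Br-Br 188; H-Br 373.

Bonds broken (reactants):
  Br-Br: 1 × 188 = 188
  C-H: 4 × 424 = 1696
  Σ(broken) = 1884 kJ
Bonds formed (products):
  C-Br: 1 × 266 = 266
  C-H: 3 × 424 = 1272
  H-Br: 1 × 373 = 373
  Σ(formed) = 1911 kJ
ΔH = Σ(broken) − Σ(formed) = 1884 − 1911 = −27 kJ

ΔH ≈ −27 kJ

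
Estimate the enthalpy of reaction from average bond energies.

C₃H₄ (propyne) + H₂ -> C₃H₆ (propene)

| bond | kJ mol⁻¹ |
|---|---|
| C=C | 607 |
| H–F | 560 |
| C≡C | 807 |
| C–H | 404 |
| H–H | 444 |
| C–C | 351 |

Bonds broken (reactants):
  C≡C: 1 × 807 = 807
  C–C: 1 × 351 = 351
  C–H: 4 × 404 = 1616
  H–H: 1 × 444 = 444
  Σ(broken) = 3218 kJ
Bonds formed (products):
  C–C: 1 × 351 = 351
  C–H: 6 × 404 = 2424
  C=C: 1 × 607 = 607
  Σ(formed) = 3382 kJ
ΔH = Σ(broken) − Σ(formed) = 3218 − 3382 = −164 kJ

ΔH ≈ −164 kJ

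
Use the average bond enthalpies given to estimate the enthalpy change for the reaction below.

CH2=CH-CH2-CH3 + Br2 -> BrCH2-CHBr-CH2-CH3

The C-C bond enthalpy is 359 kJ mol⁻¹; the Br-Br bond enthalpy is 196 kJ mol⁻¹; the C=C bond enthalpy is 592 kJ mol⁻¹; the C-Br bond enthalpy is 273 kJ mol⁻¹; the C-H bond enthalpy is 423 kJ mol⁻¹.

ΔH ≈ −117 kJ

Bonds broken (reactants):
  Br-Br: 1 × 196 = 196
  C-C: 2 × 359 = 718
  C-H: 8 × 423 = 3384
  C=C: 1 × 592 = 592
  Σ(broken) = 4890 kJ
Bonds formed (products):
  C-Br: 2 × 273 = 546
  C-C: 3 × 359 = 1077
  C-H: 8 × 423 = 3384
  Σ(formed) = 5007 kJ
ΔH = Σ(broken) − Σ(formed) = 4890 − 5007 = −117 kJ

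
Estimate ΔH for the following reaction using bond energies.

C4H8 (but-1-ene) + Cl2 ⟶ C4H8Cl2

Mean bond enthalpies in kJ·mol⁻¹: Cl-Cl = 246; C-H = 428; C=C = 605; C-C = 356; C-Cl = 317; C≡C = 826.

ΔH ≈ −139 kJ

Bonds broken (reactants):
  C-C: 2 × 356 = 712
  C-H: 8 × 428 = 3424
  C=C: 1 × 605 = 605
  Cl-Cl: 1 × 246 = 246
  Σ(broken) = 4987 kJ
Bonds formed (products):
  C-C: 3 × 356 = 1068
  C-Cl: 2 × 317 = 634
  C-H: 8 × 428 = 3424
  Σ(formed) = 5126 kJ
ΔH = Σ(broken) − Σ(formed) = 4987 − 5126 = −139 kJ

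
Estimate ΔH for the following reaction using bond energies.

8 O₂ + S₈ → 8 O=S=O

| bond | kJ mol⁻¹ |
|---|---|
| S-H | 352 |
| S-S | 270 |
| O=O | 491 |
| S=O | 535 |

Bonds broken (reactants):
  O=O: 8 × 491 = 3928
  S-S: 8 × 270 = 2160
  Σ(broken) = 6088 kJ
Bonds formed (products):
  S=O: 16 × 535 = 8560
  Σ(formed) = 8560 kJ
ΔH = Σ(broken) − Σ(formed) = 6088 − 8560 = −2472 kJ

ΔH ≈ −2472 kJ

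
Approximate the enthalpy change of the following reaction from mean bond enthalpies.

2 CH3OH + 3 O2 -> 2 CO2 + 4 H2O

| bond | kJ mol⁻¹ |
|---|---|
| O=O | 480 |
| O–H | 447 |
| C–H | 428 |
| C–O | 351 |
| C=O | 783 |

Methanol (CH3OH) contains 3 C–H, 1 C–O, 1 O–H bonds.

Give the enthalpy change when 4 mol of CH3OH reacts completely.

ΔH = −2208 kJ

Bonds broken (reactants):
  C–H: 6 × 428 = 2568
  C–O: 2 × 351 = 702
  O–H: 2 × 447 = 894
  O=O: 3 × 480 = 1440
  Σ(broken) = 5604 kJ
Bonds formed (products):
  C=O: 4 × 783 = 3132
  O–H: 8 × 447 = 3576
  Σ(formed) = 6708 kJ
ΔH = Σ(broken) − Σ(formed) = 5604 − 6708 = −1104 kJ
For 2× the reaction as written: 2 × (−1104) = −2208 kJ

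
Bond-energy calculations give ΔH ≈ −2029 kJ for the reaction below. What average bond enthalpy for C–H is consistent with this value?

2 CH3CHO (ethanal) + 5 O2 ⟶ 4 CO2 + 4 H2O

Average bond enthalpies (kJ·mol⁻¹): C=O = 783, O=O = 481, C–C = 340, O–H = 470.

D(C–H) ≈ 418 kJ/mol

Let D be the C–H bond energy.
Σ(broken) = 2×340 + 8×D + 2×783 + 5×481 = 4651 + 8D
Σ(formed) = 8×783 + 8×470 = 10024
ΔH = Σ(broken) − Σ(formed) = (4651 + 8D) − (10024) = −5373 + 8D
Setting this equal to −2029 kJ gives 8D = 3344, so D = 418 kJ/mol.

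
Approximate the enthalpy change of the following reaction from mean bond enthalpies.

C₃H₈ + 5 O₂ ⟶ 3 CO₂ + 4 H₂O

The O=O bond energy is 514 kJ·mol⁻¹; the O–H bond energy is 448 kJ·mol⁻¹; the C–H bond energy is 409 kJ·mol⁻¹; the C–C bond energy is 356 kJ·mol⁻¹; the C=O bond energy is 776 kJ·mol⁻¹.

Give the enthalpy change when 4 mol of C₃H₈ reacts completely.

ΔH = −6744 kJ

Bonds broken (reactants):
  C–C: 2 × 356 = 712
  C–H: 8 × 409 = 3272
  O=O: 5 × 514 = 2570
  Σ(broken) = 6554 kJ
Bonds formed (products):
  C=O: 6 × 776 = 4656
  O–H: 8 × 448 = 3584
  Σ(formed) = 8240 kJ
ΔH = Σ(broken) − Σ(formed) = 6554 − 8240 = −1686 kJ
For 4× the reaction as written: 4 × (−1686) = −6744 kJ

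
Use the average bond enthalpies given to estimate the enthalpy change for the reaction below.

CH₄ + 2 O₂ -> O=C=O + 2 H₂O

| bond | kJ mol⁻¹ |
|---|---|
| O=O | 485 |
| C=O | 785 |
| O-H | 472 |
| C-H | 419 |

Bonds broken (reactants):
  C-H: 4 × 419 = 1676
  O=O: 2 × 485 = 970
  Σ(broken) = 2646 kJ
Bonds formed (products):
  C=O: 2 × 785 = 1570
  O-H: 4 × 472 = 1888
  Σ(formed) = 3458 kJ
ΔH = Σ(broken) − Σ(formed) = 2646 − 3458 = −812 kJ

ΔH ≈ −812 kJ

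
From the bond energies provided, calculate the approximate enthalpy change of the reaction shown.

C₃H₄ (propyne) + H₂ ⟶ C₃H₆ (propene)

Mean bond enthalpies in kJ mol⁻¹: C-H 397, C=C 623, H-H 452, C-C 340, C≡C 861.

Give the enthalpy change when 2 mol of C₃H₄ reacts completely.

ΔH = −208 kJ

Bonds broken (reactants):
  C≡C: 1 × 861 = 861
  C-C: 1 × 340 = 340
  C-H: 4 × 397 = 1588
  H-H: 1 × 452 = 452
  Σ(broken) = 3241 kJ
Bonds formed (products):
  C-C: 1 × 340 = 340
  C-H: 6 × 397 = 2382
  C=C: 1 × 623 = 623
  Σ(formed) = 3345 kJ
ΔH = Σ(broken) − Σ(formed) = 3241 − 3345 = −104 kJ
For 2× the reaction as written: 2 × (−104) = −208 kJ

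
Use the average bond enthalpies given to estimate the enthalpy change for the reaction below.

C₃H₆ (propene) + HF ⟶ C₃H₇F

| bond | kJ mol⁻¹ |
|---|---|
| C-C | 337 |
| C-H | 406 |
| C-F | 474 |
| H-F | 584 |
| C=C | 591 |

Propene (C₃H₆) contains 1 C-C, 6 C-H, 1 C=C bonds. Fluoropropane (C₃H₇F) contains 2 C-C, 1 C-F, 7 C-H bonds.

ΔH ≈ −42 kJ

Bonds broken (reactants):
  C-C: 1 × 337 = 337
  C-H: 6 × 406 = 2436
  C=C: 1 × 591 = 591
  H-F: 1 × 584 = 584
  Σ(broken) = 3948 kJ
Bonds formed (products):
  C-C: 2 × 337 = 674
  C-F: 1 × 474 = 474
  C-H: 7 × 406 = 2842
  Σ(formed) = 3990 kJ
ΔH = Σ(broken) − Σ(formed) = 3948 − 3990 = −42 kJ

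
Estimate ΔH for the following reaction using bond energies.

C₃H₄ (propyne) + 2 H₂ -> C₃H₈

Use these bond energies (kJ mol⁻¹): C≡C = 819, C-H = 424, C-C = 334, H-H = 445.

Bonds broken (reactants):
  C≡C: 1 × 819 = 819
  C-C: 1 × 334 = 334
  C-H: 4 × 424 = 1696
  H-H: 2 × 445 = 890
  Σ(broken) = 3739 kJ
Bonds formed (products):
  C-C: 2 × 334 = 668
  C-H: 8 × 424 = 3392
  Σ(formed) = 4060 kJ
ΔH = Σ(broken) − Σ(formed) = 3739 − 4060 = −321 kJ

ΔH ≈ −321 kJ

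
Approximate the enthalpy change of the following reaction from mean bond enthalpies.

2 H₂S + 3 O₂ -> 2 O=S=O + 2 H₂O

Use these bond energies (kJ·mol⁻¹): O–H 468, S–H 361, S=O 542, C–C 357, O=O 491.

Bonds broken (reactants):
  O=O: 3 × 491 = 1473
  S–H: 4 × 361 = 1444
  Σ(broken) = 2917 kJ
Bonds formed (products):
  O–H: 4 × 468 = 1872
  S=O: 4 × 542 = 2168
  Σ(formed) = 4040 kJ
ΔH = Σ(broken) − Σ(formed) = 2917 − 4040 = −1123 kJ

ΔH ≈ −1123 kJ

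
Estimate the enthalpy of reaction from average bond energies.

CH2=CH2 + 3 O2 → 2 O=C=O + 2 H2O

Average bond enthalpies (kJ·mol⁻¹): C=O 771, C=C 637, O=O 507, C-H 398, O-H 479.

ΔH ≈ −1250 kJ

Bonds broken (reactants):
  C-H: 4 × 398 = 1592
  C=C: 1 × 637 = 637
  O=O: 3 × 507 = 1521
  Σ(broken) = 3750 kJ
Bonds formed (products):
  C=O: 4 × 771 = 3084
  O-H: 4 × 479 = 1916
  Σ(formed) = 5000 kJ
ΔH = Σ(broken) − Σ(formed) = 3750 − 5000 = −1250 kJ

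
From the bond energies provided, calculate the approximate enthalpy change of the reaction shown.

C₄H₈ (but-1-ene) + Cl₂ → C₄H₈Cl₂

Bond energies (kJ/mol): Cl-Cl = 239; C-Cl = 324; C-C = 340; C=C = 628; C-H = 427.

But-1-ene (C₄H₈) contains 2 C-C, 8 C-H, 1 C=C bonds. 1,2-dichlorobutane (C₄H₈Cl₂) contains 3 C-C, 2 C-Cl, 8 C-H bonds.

ΔH ≈ −121 kJ

Bonds broken (reactants):
  C-C: 2 × 340 = 680
  C-H: 8 × 427 = 3416
  C=C: 1 × 628 = 628
  Cl-Cl: 1 × 239 = 239
  Σ(broken) = 4963 kJ
Bonds formed (products):
  C-C: 3 × 340 = 1020
  C-Cl: 2 × 324 = 648
  C-H: 8 × 427 = 3416
  Σ(formed) = 5084 kJ
ΔH = Σ(broken) − Σ(formed) = 4963 − 5084 = −121 kJ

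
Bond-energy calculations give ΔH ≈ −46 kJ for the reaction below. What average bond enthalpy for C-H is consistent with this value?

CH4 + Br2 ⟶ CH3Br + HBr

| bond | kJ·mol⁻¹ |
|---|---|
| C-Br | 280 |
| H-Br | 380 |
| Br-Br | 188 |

Let D be the C-H bond energy.
Σ(broken) = 1×188 + 4×D = 188 + 4D
Σ(formed) = 1×280 + 3×D + 1×380 = 660 + 3D
ΔH = Σ(broken) − Σ(formed) = (188 + 4D) − (660 + 3D) = −472 + D
Setting this equal to −46 kJ gives D = 426 kJ/mol.

D(C-H) ≈ 426 kJ/mol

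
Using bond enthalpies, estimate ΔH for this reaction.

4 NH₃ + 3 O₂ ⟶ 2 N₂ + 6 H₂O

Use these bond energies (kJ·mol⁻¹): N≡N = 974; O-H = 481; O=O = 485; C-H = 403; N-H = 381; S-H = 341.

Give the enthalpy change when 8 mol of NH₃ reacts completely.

Bonds broken (reactants):
  N-H: 12 × 381 = 4572
  O=O: 3 × 485 = 1455
  Σ(broken) = 6027 kJ
Bonds formed (products):
  N≡N: 2 × 974 = 1948
  O-H: 12 × 481 = 5772
  Σ(formed) = 7720 kJ
ΔH = Σ(broken) − Σ(formed) = 6027 − 7720 = −1693 kJ
For 2× the reaction as written: 2 × (−1693) = −3386 kJ

ΔH = −3386 kJ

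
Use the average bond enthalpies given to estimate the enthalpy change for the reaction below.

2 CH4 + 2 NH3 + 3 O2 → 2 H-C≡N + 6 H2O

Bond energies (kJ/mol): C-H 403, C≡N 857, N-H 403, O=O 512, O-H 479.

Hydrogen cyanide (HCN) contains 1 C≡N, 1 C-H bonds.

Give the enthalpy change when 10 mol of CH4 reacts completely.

ΔH = −5450 kJ

Bonds broken (reactants):
  C-H: 8 × 403 = 3224
  N-H: 6 × 403 = 2418
  O=O: 3 × 512 = 1536
  Σ(broken) = 7178 kJ
Bonds formed (products):
  C≡N: 2 × 857 = 1714
  C-H: 2 × 403 = 806
  O-H: 12 × 479 = 5748
  Σ(formed) = 8268 kJ
ΔH = Σ(broken) − Σ(formed) = 7178 − 8268 = −1090 kJ
For 5× the reaction as written: 5 × (−1090) = −5450 kJ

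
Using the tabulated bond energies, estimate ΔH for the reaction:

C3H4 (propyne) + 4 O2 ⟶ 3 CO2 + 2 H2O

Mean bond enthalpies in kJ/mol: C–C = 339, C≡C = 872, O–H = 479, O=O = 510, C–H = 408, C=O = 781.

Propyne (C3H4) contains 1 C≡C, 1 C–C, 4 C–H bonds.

Bonds broken (reactants):
  C≡C: 1 × 872 = 872
  C–C: 1 × 339 = 339
  C–H: 4 × 408 = 1632
  O=O: 4 × 510 = 2040
  Σ(broken) = 4883 kJ
Bonds formed (products):
  C=O: 6 × 781 = 4686
  O–H: 4 × 479 = 1916
  Σ(formed) = 6602 kJ
ΔH = Σ(broken) − Σ(formed) = 4883 − 6602 = −1719 kJ

ΔH ≈ −1719 kJ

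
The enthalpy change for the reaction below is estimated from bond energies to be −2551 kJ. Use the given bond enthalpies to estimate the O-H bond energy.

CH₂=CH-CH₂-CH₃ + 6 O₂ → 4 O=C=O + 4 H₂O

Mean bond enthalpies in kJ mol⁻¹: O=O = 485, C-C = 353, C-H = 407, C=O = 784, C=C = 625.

D(O-H) ≈ 472 kJ/mol

Let D be the O-H bond energy.
Σ(broken) = 2×353 + 8×407 + 1×625 + 6×485 = 7497
Σ(formed) = 8×784 + 8×D = 6272 + 8D
ΔH = Σ(broken) − Σ(formed) = (7497) − (6272 + 8D) = +1225 − 8D
Setting this equal to −2551 kJ gives 8D = 3776, so D = 472 kJ/mol.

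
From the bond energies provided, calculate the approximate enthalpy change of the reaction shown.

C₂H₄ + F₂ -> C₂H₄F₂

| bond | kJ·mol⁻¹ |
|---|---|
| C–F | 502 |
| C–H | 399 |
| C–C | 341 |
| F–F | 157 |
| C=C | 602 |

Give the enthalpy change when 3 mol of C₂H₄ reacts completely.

ΔH = −1758 kJ

Bonds broken (reactants):
  C–H: 4 × 399 = 1596
  C=C: 1 × 602 = 602
  F–F: 1 × 157 = 157
  Σ(broken) = 2355 kJ
Bonds formed (products):
  C–C: 1 × 341 = 341
  C–F: 2 × 502 = 1004
  C–H: 4 × 399 = 1596
  Σ(formed) = 2941 kJ
ΔH = Σ(broken) − Σ(formed) = 2355 − 2941 = −586 kJ
For 3× the reaction as written: 3 × (−586) = −1758 kJ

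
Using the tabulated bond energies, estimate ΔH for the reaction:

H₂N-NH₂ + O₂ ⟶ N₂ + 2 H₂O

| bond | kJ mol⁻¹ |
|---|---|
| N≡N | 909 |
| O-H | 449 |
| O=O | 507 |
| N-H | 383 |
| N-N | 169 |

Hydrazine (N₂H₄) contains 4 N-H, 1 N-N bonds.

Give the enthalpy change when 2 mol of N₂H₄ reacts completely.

ΔH = −994 kJ

Bonds broken (reactants):
  N-H: 4 × 383 = 1532
  N-N: 1 × 169 = 169
  O=O: 1 × 507 = 507
  Σ(broken) = 2208 kJ
Bonds formed (products):
  N≡N: 1 × 909 = 909
  O-H: 4 × 449 = 1796
  Σ(formed) = 2705 kJ
ΔH = Σ(broken) − Σ(formed) = 2208 − 2705 = −497 kJ
For 2× the reaction as written: 2 × (−497) = −994 kJ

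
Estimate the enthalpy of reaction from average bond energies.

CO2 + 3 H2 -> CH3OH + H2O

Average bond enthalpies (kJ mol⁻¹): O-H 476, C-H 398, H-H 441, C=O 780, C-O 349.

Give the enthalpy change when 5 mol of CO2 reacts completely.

ΔH = −440 kJ

Bonds broken (reactants):
  C=O: 2 × 780 = 1560
  H-H: 3 × 441 = 1323
  Σ(broken) = 2883 kJ
Bonds formed (products):
  C-H: 3 × 398 = 1194
  C-O: 1 × 349 = 349
  O-H: 3 × 476 = 1428
  Σ(formed) = 2971 kJ
ΔH = Σ(broken) − Σ(formed) = 2883 − 2971 = −88 kJ
For 5× the reaction as written: 5 × (−88) = −440 kJ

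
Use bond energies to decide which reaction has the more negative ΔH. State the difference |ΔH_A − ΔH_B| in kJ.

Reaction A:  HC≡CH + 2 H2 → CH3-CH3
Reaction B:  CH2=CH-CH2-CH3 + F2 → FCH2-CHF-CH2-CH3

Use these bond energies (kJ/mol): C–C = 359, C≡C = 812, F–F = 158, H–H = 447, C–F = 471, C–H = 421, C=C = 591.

Reaction A:
  Bonds broken (reactants):
    C≡C: 1 × 812 = 812
    C–H: 2 × 421 = 842
    H–H: 2 × 447 = 894
    Σ(broken) = 2548 kJ
  Bonds formed (products):
    C–C: 1 × 359 = 359
    C–H: 6 × 421 = 2526
    Σ(formed) = 2885 kJ
  ΔH_A = 2548 − 2885 = −337 kJ
Reaction B:
  Bonds broken (reactants):
    C–C: 2 × 359 = 718
    C–H: 8 × 421 = 3368
    C=C: 1 × 591 = 591
    F–F: 1 × 158 = 158
    Σ(broken) = 4835 kJ
  Bonds formed (products):
    C–C: 3 × 359 = 1077
    C–F: 2 × 471 = 942
    C–H: 8 × 421 = 3368
    Σ(formed) = 5387 kJ
  ΔH_B = 4835 − 5387 = −552 kJ
ΔH_A − ΔH_B = +215 kJ, so reaction B has the more negative ΔH; |ΔH_A − ΔH_B| = 215 kJ.

Reaction B, by 215 kJ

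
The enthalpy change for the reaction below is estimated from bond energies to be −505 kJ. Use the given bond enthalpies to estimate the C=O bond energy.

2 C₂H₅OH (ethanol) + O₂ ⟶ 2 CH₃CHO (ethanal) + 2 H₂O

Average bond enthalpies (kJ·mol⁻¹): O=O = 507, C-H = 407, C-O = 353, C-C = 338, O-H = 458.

Let D be the C=O bond energy.
Σ(broken) = 2×338 + 10×407 + 2×353 + 2×458 + 1×507 = 6875
Σ(formed) = 2×338 + 8×407 + 2×D + 4×458 = 5764 + 2D
ΔH = Σ(broken) − Σ(formed) = (6875) − (5764 + 2D) = +1111 − 2D
Setting this equal to −505 kJ gives 2D = 1616, so D = 808 kJ/mol.

D(C=O) ≈ 808 kJ/mol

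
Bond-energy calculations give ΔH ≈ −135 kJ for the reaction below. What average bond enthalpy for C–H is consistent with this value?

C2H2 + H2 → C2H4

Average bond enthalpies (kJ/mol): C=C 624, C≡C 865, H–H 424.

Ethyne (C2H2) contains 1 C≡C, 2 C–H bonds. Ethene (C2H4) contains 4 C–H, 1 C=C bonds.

Let D be the C–H bond energy.
Σ(broken) = 1×865 + 2×D + 1×424 = 1289 + 2D
Σ(formed) = 4×D + 1×624 = 624 + 4D
ΔH = Σ(broken) − Σ(formed) = (1289 + 2D) − (624 + 4D) = +665 − 2D
Setting this equal to −135 kJ gives 2D = 800, so D = 400 kJ/mol.

D(C–H) ≈ 400 kJ/mol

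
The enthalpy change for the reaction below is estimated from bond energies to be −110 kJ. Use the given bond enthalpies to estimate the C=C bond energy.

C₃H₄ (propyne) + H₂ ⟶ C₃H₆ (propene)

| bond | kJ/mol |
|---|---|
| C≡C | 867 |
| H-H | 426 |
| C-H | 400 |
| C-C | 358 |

D(C=C) ≈ 603 kJ/mol

Let D be the C=C bond energy.
Σ(broken) = 1×867 + 1×358 + 4×400 + 1×426 = 3251
Σ(formed) = 1×358 + 6×400 + 1×D = 2758 + D
ΔH = Σ(broken) − Σ(formed) = (3251) − (2758 + D) = +493 − D
Setting this equal to −110 kJ gives D = 603 kJ/mol.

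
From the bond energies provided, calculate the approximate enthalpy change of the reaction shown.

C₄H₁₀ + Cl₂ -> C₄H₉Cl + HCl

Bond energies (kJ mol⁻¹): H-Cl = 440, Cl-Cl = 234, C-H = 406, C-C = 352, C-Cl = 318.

ΔH ≈ −118 kJ

Bonds broken (reactants):
  C-C: 3 × 352 = 1056
  C-H: 10 × 406 = 4060
  Cl-Cl: 1 × 234 = 234
  Σ(broken) = 5350 kJ
Bonds formed (products):
  C-C: 3 × 352 = 1056
  C-Cl: 1 × 318 = 318
  C-H: 9 × 406 = 3654
  H-Cl: 1 × 440 = 440
  Σ(formed) = 5468 kJ
ΔH = Σ(broken) − Σ(formed) = 5350 − 5468 = −118 kJ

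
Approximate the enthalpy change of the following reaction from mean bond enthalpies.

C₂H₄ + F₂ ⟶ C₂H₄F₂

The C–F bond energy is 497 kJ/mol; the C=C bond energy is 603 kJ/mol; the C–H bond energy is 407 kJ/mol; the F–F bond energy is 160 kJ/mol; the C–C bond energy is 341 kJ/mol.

ΔH ≈ −572 kJ

Bonds broken (reactants):
  C–H: 4 × 407 = 1628
  C=C: 1 × 603 = 603
  F–F: 1 × 160 = 160
  Σ(broken) = 2391 kJ
Bonds formed (products):
  C–C: 1 × 341 = 341
  C–F: 2 × 497 = 994
  C–H: 4 × 407 = 1628
  Σ(formed) = 2963 kJ
ΔH = Σ(broken) − Σ(formed) = 2391 − 2963 = −572 kJ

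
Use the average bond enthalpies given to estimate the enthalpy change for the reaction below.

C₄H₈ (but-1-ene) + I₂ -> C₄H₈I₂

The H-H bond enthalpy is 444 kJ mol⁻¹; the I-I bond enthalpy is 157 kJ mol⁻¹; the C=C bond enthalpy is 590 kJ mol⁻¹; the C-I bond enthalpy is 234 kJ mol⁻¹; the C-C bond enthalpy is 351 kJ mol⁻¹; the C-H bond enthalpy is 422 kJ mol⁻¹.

Bonds broken (reactants):
  C-C: 2 × 351 = 702
  C-H: 8 × 422 = 3376
  C=C: 1 × 590 = 590
  I-I: 1 × 157 = 157
  Σ(broken) = 4825 kJ
Bonds formed (products):
  C-C: 3 × 351 = 1053
  C-H: 8 × 422 = 3376
  C-I: 2 × 234 = 468
  Σ(formed) = 4897 kJ
ΔH = Σ(broken) − Σ(formed) = 4825 − 4897 = −72 kJ

ΔH ≈ −72 kJ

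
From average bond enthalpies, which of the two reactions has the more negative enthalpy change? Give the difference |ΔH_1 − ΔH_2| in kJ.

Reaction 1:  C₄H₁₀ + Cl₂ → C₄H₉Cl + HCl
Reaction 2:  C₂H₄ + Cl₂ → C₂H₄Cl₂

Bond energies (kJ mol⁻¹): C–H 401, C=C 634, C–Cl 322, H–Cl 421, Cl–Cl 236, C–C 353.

Reaction 2, by 21 kJ

Reaction 1:
  Bonds broken (reactants):
    C–C: 3 × 353 = 1059
    C–H: 10 × 401 = 4010
    Cl–Cl: 1 × 236 = 236
    Σ(broken) = 5305 kJ
  Bonds formed (products):
    C–C: 3 × 353 = 1059
    C–Cl: 1 × 322 = 322
    C–H: 9 × 401 = 3609
    H–Cl: 1 × 421 = 421
    Σ(formed) = 5411 kJ
  ΔH_1 = 5305 − 5411 = −106 kJ
Reaction 2:
  Bonds broken (reactants):
    C–H: 4 × 401 = 1604
    C=C: 1 × 634 = 634
    Cl–Cl: 1 × 236 = 236
    Σ(broken) = 2474 kJ
  Bonds formed (products):
    C–C: 1 × 353 = 353
    C–Cl: 2 × 322 = 644
    C–H: 4 × 401 = 1604
    Σ(formed) = 2601 kJ
  ΔH_2 = 2474 − 2601 = −127 kJ
ΔH_1 − ΔH_2 = +21 kJ, so reaction 2 has the more negative ΔH; |ΔH_1 − ΔH_2| = 21 kJ.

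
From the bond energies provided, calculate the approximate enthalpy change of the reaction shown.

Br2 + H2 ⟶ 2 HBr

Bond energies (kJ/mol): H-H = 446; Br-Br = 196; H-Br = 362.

ΔH ≈ −82 kJ

Bonds broken (reactants):
  Br-Br: 1 × 196 = 196
  H-H: 1 × 446 = 446
  Σ(broken) = 642 kJ
Bonds formed (products):
  H-Br: 2 × 362 = 724
  Σ(formed) = 724 kJ
ΔH = Σ(broken) − Σ(formed) = 642 − 724 = −82 kJ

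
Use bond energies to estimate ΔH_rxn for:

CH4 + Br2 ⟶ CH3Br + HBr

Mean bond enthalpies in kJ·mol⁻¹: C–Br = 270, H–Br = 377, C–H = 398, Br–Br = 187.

ΔH ≈ −62 kJ

Bonds broken (reactants):
  Br–Br: 1 × 187 = 187
  C–H: 4 × 398 = 1592
  Σ(broken) = 1779 kJ
Bonds formed (products):
  C–Br: 1 × 270 = 270
  C–H: 3 × 398 = 1194
  H–Br: 1 × 377 = 377
  Σ(formed) = 1841 kJ
ΔH = Σ(broken) − Σ(formed) = 1779 − 1841 = −62 kJ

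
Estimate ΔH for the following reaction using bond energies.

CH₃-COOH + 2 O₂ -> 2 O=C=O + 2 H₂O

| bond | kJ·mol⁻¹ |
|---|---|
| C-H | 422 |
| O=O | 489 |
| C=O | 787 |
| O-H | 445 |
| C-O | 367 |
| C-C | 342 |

Bonds broken (reactants):
  C-C: 1 × 342 = 342
  C-H: 3 × 422 = 1266
  C-O: 1 × 367 = 367
  C=O: 1 × 787 = 787
  O-H: 1 × 445 = 445
  O=O: 2 × 489 = 978
  Σ(broken) = 4185 kJ
Bonds formed (products):
  C=O: 4 × 787 = 3148
  O-H: 4 × 445 = 1780
  Σ(formed) = 4928 kJ
ΔH = Σ(broken) − Σ(formed) = 4185 − 4928 = −743 kJ

ΔH ≈ −743 kJ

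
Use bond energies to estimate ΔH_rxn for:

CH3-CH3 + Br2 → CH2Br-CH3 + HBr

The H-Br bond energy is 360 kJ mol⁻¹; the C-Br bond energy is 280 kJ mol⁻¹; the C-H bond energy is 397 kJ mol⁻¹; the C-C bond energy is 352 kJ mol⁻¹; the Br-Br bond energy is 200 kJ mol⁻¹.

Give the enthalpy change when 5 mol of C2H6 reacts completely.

ΔH = −215 kJ

Bonds broken (reactants):
  Br-Br: 1 × 200 = 200
  C-C: 1 × 352 = 352
  C-H: 6 × 397 = 2382
  Σ(broken) = 2934 kJ
Bonds formed (products):
  C-Br: 1 × 280 = 280
  C-C: 1 × 352 = 352
  C-H: 5 × 397 = 1985
  H-Br: 1 × 360 = 360
  Σ(formed) = 2977 kJ
ΔH = Σ(broken) − Σ(formed) = 2934 − 2977 = −43 kJ
For 5× the reaction as written: 5 × (−43) = −215 kJ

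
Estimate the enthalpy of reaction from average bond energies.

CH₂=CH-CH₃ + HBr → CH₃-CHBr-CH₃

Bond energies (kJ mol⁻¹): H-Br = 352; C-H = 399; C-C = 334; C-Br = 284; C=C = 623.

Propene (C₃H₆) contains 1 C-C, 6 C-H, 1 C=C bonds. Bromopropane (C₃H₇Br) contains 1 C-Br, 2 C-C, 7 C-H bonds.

ΔH ≈ −42 kJ

Bonds broken (reactants):
  C-C: 1 × 334 = 334
  C-H: 6 × 399 = 2394
  C=C: 1 × 623 = 623
  H-Br: 1 × 352 = 352
  Σ(broken) = 3703 kJ
Bonds formed (products):
  C-Br: 1 × 284 = 284
  C-C: 2 × 334 = 668
  C-H: 7 × 399 = 2793
  Σ(formed) = 3745 kJ
ΔH = Σ(broken) − Σ(formed) = 3703 − 3745 = −42 kJ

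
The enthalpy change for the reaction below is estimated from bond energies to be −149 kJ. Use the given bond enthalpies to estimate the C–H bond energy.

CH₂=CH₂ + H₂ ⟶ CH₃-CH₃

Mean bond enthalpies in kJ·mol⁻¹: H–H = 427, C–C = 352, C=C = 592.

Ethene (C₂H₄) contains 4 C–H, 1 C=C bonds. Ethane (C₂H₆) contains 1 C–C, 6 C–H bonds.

D(C–H) ≈ 408 kJ/mol

Let D be the C–H bond energy.
Σ(broken) = 4×D + 1×592 + 1×427 = 1019 + 4D
Σ(formed) = 1×352 + 6×D = 352 + 6D
ΔH = Σ(broken) − Σ(formed) = (1019 + 4D) − (352 + 6D) = +667 − 2D
Setting this equal to −149 kJ gives 2D = 816, so D = 408 kJ/mol.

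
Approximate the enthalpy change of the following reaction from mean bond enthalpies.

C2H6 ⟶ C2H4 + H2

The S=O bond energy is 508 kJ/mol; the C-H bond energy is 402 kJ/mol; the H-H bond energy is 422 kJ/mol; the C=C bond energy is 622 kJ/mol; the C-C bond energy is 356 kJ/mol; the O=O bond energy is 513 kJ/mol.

ΔH ≈ +116 kJ

Bonds broken (reactants):
  C-C: 1 × 356 = 356
  C-H: 6 × 402 = 2412
  Σ(broken) = 2768 kJ
Bonds formed (products):
  C-H: 4 × 402 = 1608
  C=C: 1 × 622 = 622
  H-H: 1 × 422 = 422
  Σ(formed) = 2652 kJ
ΔH = Σ(broken) − Σ(formed) = 2768 − 2652 = +116 kJ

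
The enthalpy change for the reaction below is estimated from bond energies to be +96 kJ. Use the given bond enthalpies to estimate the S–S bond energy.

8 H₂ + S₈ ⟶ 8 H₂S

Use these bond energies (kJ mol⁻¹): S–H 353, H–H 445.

Let D be the S–S bond energy.
Σ(broken) = 8×445 + 8×D = 3560 + 8D
Σ(formed) = 16×353 = 5648
ΔH = Σ(broken) − Σ(formed) = (3560 + 8D) − (5648) = −2088 + 8D
Setting this equal to +96 kJ gives 8D = 2184, so D = 273 kJ/mol.

D(S–S) ≈ 273 kJ/mol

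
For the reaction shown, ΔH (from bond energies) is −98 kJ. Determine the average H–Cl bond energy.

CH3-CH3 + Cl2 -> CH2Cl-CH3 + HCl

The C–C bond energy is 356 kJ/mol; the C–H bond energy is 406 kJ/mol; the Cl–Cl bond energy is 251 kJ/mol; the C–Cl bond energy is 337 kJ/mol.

Let D be the H–Cl bond energy.
Σ(broken) = 1×356 + 6×406 + 1×251 = 3043
Σ(formed) = 1×356 + 1×337 + 5×406 + 1×D = 2723 + D
ΔH = Σ(broken) − Σ(formed) = (3043) − (2723 + D) = +320 − D
Setting this equal to −98 kJ gives D = 418 kJ/mol.

D(H–Cl) ≈ 418 kJ/mol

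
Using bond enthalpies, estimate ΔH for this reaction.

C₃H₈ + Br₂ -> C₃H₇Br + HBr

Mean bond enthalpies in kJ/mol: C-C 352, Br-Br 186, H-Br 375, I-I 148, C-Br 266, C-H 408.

Bonds broken (reactants):
  Br-Br: 1 × 186 = 186
  C-C: 2 × 352 = 704
  C-H: 8 × 408 = 3264
  Σ(broken) = 4154 kJ
Bonds formed (products):
  C-Br: 1 × 266 = 266
  C-C: 2 × 352 = 704
  C-H: 7 × 408 = 2856
  H-Br: 1 × 375 = 375
  Σ(formed) = 4201 kJ
ΔH = Σ(broken) − Σ(formed) = 4154 − 4201 = −47 kJ

ΔH ≈ −47 kJ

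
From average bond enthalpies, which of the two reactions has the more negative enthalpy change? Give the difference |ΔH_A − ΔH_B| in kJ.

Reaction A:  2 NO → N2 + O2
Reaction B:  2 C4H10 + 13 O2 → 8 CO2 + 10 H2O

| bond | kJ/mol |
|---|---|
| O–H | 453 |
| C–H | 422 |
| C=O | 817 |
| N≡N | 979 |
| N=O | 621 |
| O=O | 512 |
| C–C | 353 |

Reaction B, by 4669 kJ

Reaction A:
  Bonds broken (reactants):
    N=O: 2 × 621 = 1242
    Σ(broken) = 1242 kJ
  Bonds formed (products):
    N≡N: 1 × 979 = 979
    O=O: 1 × 512 = 512
    Σ(formed) = 1491 kJ
  ΔH_A = 1242 − 1491 = −249 kJ
Reaction B:
  Bonds broken (reactants):
    C–C: 6 × 353 = 2118
    C–H: 20 × 422 = 8440
    O=O: 13 × 512 = 6656
    Σ(broken) = 17214 kJ
  Bonds formed (products):
    C=O: 16 × 817 = 13072
    O–H: 20 × 453 = 9060
    Σ(formed) = 22132 kJ
  ΔH_B = 17214 − 22132 = −4918 kJ
ΔH_A − ΔH_B = +4669 kJ, so reaction B has the more negative ΔH; |ΔH_A − ΔH_B| = 4669 kJ.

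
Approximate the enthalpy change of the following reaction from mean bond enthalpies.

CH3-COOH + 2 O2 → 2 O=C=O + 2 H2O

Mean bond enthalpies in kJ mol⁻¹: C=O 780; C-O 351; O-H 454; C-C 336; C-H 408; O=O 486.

Bonds broken (reactants):
  C-C: 1 × 336 = 336
  C-H: 3 × 408 = 1224
  C-O: 1 × 351 = 351
  C=O: 1 × 780 = 780
  O-H: 1 × 454 = 454
  O=O: 2 × 486 = 972
  Σ(broken) = 4117 kJ
Bonds formed (products):
  C=O: 4 × 780 = 3120
  O-H: 4 × 454 = 1816
  Σ(formed) = 4936 kJ
ΔH = Σ(broken) − Σ(formed) = 4117 − 4936 = −819 kJ

ΔH ≈ −819 kJ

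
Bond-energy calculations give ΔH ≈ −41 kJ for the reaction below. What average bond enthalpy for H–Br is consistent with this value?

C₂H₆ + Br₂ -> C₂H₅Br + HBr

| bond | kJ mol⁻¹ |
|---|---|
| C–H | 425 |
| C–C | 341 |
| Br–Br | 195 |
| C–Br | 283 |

D(H–Br) ≈ 378 kJ/mol

Let D be the H–Br bond energy.
Σ(broken) = 1×195 + 1×341 + 6×425 = 3086
Σ(formed) = 1×283 + 1×341 + 5×425 + 1×D = 2749 + D
ΔH = Σ(broken) − Σ(formed) = (3086) − (2749 + D) = +337 − D
Setting this equal to −41 kJ gives D = 378 kJ/mol.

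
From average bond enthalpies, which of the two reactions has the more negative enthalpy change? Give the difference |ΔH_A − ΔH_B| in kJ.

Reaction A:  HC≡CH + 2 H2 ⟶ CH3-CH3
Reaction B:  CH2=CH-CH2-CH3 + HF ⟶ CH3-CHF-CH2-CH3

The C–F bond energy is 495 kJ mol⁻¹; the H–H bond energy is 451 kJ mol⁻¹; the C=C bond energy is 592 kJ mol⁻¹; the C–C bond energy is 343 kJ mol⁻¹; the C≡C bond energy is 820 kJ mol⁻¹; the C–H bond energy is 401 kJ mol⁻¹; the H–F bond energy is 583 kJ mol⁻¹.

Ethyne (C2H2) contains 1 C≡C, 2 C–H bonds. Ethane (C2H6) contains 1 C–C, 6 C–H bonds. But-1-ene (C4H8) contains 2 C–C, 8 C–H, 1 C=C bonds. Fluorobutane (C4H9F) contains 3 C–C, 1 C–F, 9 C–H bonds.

Reaction A:
  Bonds broken (reactants):
    C≡C: 1 × 820 = 820
    C–H: 2 × 401 = 802
    H–H: 2 × 451 = 902
    Σ(broken) = 2524 kJ
  Bonds formed (products):
    C–C: 1 × 343 = 343
    C–H: 6 × 401 = 2406
    Σ(formed) = 2749 kJ
  ΔH_A = 2524 − 2749 = −225 kJ
Reaction B:
  Bonds broken (reactants):
    C–C: 2 × 343 = 686
    C–H: 8 × 401 = 3208
    C=C: 1 × 592 = 592
    H–F: 1 × 583 = 583
    Σ(broken) = 5069 kJ
  Bonds formed (products):
    C–C: 3 × 343 = 1029
    C–F: 1 × 495 = 495
    C–H: 9 × 401 = 3609
    Σ(formed) = 5133 kJ
  ΔH_B = 5069 − 5133 = −64 kJ
ΔH_A − ΔH_B = −161 kJ, so reaction A has the more negative ΔH; |ΔH_A − ΔH_B| = 161 kJ.

Reaction A, by 161 kJ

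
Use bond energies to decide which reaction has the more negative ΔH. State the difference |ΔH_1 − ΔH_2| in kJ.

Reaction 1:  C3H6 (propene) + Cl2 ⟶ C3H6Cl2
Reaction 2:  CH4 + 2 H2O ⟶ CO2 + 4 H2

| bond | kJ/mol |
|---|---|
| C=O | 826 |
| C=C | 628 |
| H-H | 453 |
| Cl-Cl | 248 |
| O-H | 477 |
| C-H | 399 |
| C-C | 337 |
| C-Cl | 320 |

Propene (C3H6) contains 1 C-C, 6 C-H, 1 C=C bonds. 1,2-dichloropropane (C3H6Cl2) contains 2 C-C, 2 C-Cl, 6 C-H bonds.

Reaction 1:
  Bonds broken (reactants):
    C-C: 1 × 337 = 337
    C-H: 6 × 399 = 2394
    C=C: 1 × 628 = 628
    Cl-Cl: 1 × 248 = 248
    Σ(broken) = 3607 kJ
  Bonds formed (products):
    C-C: 2 × 337 = 674
    C-Cl: 2 × 320 = 640
    C-H: 6 × 399 = 2394
    Σ(formed) = 3708 kJ
  ΔH_1 = 3607 − 3708 = −101 kJ
Reaction 2:
  Bonds broken (reactants):
    C-H: 4 × 399 = 1596
    O-H: 4 × 477 = 1908
    Σ(broken) = 3504 kJ
  Bonds formed (products):
    C=O: 2 × 826 = 1652
    H-H: 4 × 453 = 1812
    Σ(formed) = 3464 kJ
  ΔH_2 = 3504 − 3464 = +40 kJ
ΔH_1 − ΔH_2 = −141 kJ, so reaction 1 has the more negative ΔH; |ΔH_1 − ΔH_2| = 141 kJ.

Reaction 1, by 141 kJ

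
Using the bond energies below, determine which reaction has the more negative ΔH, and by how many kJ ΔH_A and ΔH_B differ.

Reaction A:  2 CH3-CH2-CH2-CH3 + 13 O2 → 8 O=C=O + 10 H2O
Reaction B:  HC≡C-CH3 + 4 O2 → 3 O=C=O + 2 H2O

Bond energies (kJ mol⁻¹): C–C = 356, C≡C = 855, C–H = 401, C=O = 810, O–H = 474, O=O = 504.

Reaction A, by 3807 kJ

Reaction A:
  Bonds broken (reactants):
    C–C: 6 × 356 = 2136
    C–H: 20 × 401 = 8020
    O=O: 13 × 504 = 6552
    Σ(broken) = 16708 kJ
  Bonds formed (products):
    C=O: 16 × 810 = 12960
    O–H: 20 × 474 = 9480
    Σ(formed) = 22440 kJ
  ΔH_A = 16708 − 22440 = −5732 kJ
Reaction B:
  Bonds broken (reactants):
    C≡C: 1 × 855 = 855
    C–C: 1 × 356 = 356
    C–H: 4 × 401 = 1604
    O=O: 4 × 504 = 2016
    Σ(broken) = 4831 kJ
  Bonds formed (products):
    C=O: 6 × 810 = 4860
    O–H: 4 × 474 = 1896
    Σ(formed) = 6756 kJ
  ΔH_B = 4831 − 6756 = −1925 kJ
ΔH_A − ΔH_B = −3807 kJ, so reaction A has the more negative ΔH; |ΔH_A − ΔH_B| = 3807 kJ.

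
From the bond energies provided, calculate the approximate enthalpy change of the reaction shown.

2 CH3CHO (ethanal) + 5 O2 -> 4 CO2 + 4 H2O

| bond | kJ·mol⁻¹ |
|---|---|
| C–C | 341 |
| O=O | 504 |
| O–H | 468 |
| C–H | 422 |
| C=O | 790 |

Bonds broken (reactants):
  C–C: 2 × 341 = 682
  C–H: 8 × 422 = 3376
  C=O: 2 × 790 = 1580
  O=O: 5 × 504 = 2520
  Σ(broken) = 8158 kJ
Bonds formed (products):
  C=O: 8 × 790 = 6320
  O–H: 8 × 468 = 3744
  Σ(formed) = 10064 kJ
ΔH = Σ(broken) − Σ(formed) = 8158 − 10064 = −1906 kJ

ΔH ≈ −1906 kJ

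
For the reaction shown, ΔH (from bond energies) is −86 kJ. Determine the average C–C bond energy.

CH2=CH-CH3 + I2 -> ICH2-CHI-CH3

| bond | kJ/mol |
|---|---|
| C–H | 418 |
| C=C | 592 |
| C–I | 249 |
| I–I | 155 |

D(C–C) ≈ 335 kJ/mol

Let D be the C–C bond energy.
Σ(broken) = 1×D + 6×418 + 1×592 + 1×155 = 3255 + D
Σ(formed) = 2×D + 6×418 + 2×249 = 3006 + 2D
ΔH = Σ(broken) − Σ(formed) = (3255 + D) − (3006 + 2D) = +249 − D
Setting this equal to −86 kJ gives D = 335 kJ/mol.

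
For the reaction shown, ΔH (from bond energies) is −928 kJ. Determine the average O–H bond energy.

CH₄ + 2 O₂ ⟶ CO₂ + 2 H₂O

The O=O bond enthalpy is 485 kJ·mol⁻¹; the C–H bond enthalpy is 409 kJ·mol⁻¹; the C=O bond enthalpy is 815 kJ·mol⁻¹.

Let D be the O–H bond energy.
Σ(broken) = 4×409 + 2×485 = 2606
Σ(formed) = 2×815 + 4×D = 1630 + 4D
ΔH = Σ(broken) − Σ(formed) = (2606) − (1630 + 4D) = +976 − 4D
Setting this equal to −928 kJ gives 4D = 1904, so D = 476 kJ/mol.

D(O–H) ≈ 476 kJ/mol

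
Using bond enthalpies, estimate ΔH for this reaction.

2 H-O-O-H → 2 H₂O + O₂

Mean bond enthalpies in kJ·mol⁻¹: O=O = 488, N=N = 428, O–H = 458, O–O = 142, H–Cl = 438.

Bonds broken (reactants):
  O–H: 4 × 458 = 1832
  O–O: 2 × 142 = 284
  Σ(broken) = 2116 kJ
Bonds formed (products):
  O–H: 4 × 458 = 1832
  O=O: 1 × 488 = 488
  Σ(formed) = 2320 kJ
ΔH = Σ(broken) − Σ(formed) = 2116 − 2320 = −204 kJ

ΔH ≈ −204 kJ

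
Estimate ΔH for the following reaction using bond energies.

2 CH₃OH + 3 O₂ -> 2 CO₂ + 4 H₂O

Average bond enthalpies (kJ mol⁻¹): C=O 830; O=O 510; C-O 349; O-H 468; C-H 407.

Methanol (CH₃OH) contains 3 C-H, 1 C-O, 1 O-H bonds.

Bonds broken (reactants):
  C-H: 6 × 407 = 2442
  C-O: 2 × 349 = 698
  O-H: 2 × 468 = 936
  O=O: 3 × 510 = 1530
  Σ(broken) = 5606 kJ
Bonds formed (products):
  C=O: 4 × 830 = 3320
  O-H: 8 × 468 = 3744
  Σ(formed) = 7064 kJ
ΔH = Σ(broken) − Σ(formed) = 5606 − 7064 = −1458 kJ

ΔH ≈ −1458 kJ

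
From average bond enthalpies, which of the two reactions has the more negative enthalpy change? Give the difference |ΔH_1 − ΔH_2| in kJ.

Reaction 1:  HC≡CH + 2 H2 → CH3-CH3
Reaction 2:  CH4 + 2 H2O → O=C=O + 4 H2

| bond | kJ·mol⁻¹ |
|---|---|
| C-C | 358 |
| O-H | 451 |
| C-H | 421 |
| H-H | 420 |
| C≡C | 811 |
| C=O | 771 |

Reaction 1:
  Bonds broken (reactants):
    C≡C: 1 × 811 = 811
    C-H: 2 × 421 = 842
    H-H: 2 × 420 = 840
    Σ(broken) = 2493 kJ
  Bonds formed (products):
    C-C: 1 × 358 = 358
    C-H: 6 × 421 = 2526
    Σ(formed) = 2884 kJ
  ΔH_1 = 2493 − 2884 = −391 kJ
Reaction 2:
  Bonds broken (reactants):
    C-H: 4 × 421 = 1684
    O-H: 4 × 451 = 1804
    Σ(broken) = 3488 kJ
  Bonds formed (products):
    C=O: 2 × 771 = 1542
    H-H: 4 × 420 = 1680
    Σ(formed) = 3222 kJ
  ΔH_2 = 3488 − 3222 = +266 kJ
ΔH_1 − ΔH_2 = −657 kJ, so reaction 1 has the more negative ΔH; |ΔH_1 − ΔH_2| = 657 kJ.

Reaction 1, by 657 kJ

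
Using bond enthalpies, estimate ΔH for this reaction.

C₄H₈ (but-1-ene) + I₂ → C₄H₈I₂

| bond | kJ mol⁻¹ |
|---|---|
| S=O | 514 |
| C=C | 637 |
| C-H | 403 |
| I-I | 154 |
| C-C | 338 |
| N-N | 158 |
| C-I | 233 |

Bonds broken (reactants):
  C-C: 2 × 338 = 676
  C-H: 8 × 403 = 3224
  C=C: 1 × 637 = 637
  I-I: 1 × 154 = 154
  Σ(broken) = 4691 kJ
Bonds formed (products):
  C-C: 3 × 338 = 1014
  C-H: 8 × 403 = 3224
  C-I: 2 × 233 = 466
  Σ(formed) = 4704 kJ
ΔH = Σ(broken) − Σ(formed) = 4691 − 4704 = −13 kJ

ΔH ≈ −13 kJ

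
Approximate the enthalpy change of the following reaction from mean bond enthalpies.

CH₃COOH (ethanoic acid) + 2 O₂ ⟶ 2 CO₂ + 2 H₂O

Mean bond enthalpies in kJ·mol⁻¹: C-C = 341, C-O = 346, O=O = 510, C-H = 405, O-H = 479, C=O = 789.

ΔH ≈ −882 kJ

Bonds broken (reactants):
  C-C: 1 × 341 = 341
  C-H: 3 × 405 = 1215
  C-O: 1 × 346 = 346
  C=O: 1 × 789 = 789
  O-H: 1 × 479 = 479
  O=O: 2 × 510 = 1020
  Σ(broken) = 4190 kJ
Bonds formed (products):
  C=O: 4 × 789 = 3156
  O-H: 4 × 479 = 1916
  Σ(formed) = 5072 kJ
ΔH = Σ(broken) − Σ(formed) = 4190 − 5072 = −882 kJ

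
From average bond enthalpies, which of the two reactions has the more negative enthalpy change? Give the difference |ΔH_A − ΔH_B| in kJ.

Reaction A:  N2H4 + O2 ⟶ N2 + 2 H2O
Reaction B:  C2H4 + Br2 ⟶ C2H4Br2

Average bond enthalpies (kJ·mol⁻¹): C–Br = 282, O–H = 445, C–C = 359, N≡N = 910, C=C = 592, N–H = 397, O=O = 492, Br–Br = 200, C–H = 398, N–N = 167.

Reaction A, by 312 kJ

Reaction A:
  Bonds broken (reactants):
    N–H: 4 × 397 = 1588
    N–N: 1 × 167 = 167
    O=O: 1 × 492 = 492
    Σ(broken) = 2247 kJ
  Bonds formed (products):
    N≡N: 1 × 910 = 910
    O–H: 4 × 445 = 1780
    Σ(formed) = 2690 kJ
  ΔH_A = 2247 − 2690 = −443 kJ
Reaction B:
  Bonds broken (reactants):
    Br–Br: 1 × 200 = 200
    C–H: 4 × 398 = 1592
    C=C: 1 × 592 = 592
    Σ(broken) = 2384 kJ
  Bonds formed (products):
    C–Br: 2 × 282 = 564
    C–C: 1 × 359 = 359
    C–H: 4 × 398 = 1592
    Σ(formed) = 2515 kJ
  ΔH_B = 2384 − 2515 = −131 kJ
ΔH_A − ΔH_B = −312 kJ, so reaction A has the more negative ΔH; |ΔH_A − ΔH_B| = 312 kJ.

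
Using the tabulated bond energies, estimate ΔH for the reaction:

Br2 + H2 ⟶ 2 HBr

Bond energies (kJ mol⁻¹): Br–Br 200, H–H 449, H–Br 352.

Bonds broken (reactants):
  Br–Br: 1 × 200 = 200
  H–H: 1 × 449 = 449
  Σ(broken) = 649 kJ
Bonds formed (products):
  H–Br: 2 × 352 = 704
  Σ(formed) = 704 kJ
ΔH = Σ(broken) − Σ(formed) = 649 − 704 = −55 kJ

ΔH ≈ −55 kJ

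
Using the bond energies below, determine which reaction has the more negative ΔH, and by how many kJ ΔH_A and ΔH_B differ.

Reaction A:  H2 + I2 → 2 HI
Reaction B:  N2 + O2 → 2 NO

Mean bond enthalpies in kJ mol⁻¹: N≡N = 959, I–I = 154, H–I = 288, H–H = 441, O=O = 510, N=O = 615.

Reaction A, by 220 kJ

Reaction A:
  Bonds broken (reactants):
    H–H: 1 × 441 = 441
    I–I: 1 × 154 = 154
    Σ(broken) = 595 kJ
  Bonds formed (products):
    H–I: 2 × 288 = 576
    Σ(formed) = 576 kJ
  ΔH_A = 595 − 576 = +19 kJ
Reaction B:
  Bonds broken (reactants):
    N≡N: 1 × 959 = 959
    O=O: 1 × 510 = 510
    Σ(broken) = 1469 kJ
  Bonds formed (products):
    N=O: 2 × 615 = 1230
    Σ(formed) = 1230 kJ
  ΔH_B = 1469 − 1230 = +239 kJ
ΔH_A − ΔH_B = −220 kJ, so reaction A has the more negative ΔH; |ΔH_A − ΔH_B| = 220 kJ.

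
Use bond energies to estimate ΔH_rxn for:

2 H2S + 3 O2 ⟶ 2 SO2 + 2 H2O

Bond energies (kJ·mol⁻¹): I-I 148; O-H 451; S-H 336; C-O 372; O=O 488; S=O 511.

ΔH ≈ −1040 kJ

Bonds broken (reactants):
  O=O: 3 × 488 = 1464
  S-H: 4 × 336 = 1344
  Σ(broken) = 2808 kJ
Bonds formed (products):
  O-H: 4 × 451 = 1804
  S=O: 4 × 511 = 2044
  Σ(formed) = 3848 kJ
ΔH = Σ(broken) − Σ(formed) = 2808 − 3848 = −1040 kJ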